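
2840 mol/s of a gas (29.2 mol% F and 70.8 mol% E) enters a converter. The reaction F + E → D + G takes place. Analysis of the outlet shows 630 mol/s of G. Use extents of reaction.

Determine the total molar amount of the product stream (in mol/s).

2840 mol/s

For G: n = n₀ + 1ξ → 630 = 0 + 1ξ, giving ξ = 630 mol/s.
Outlet amounts (n = n₀ + ν ξ):
  F: 829.3 − 1(630) = 199.3
  E: 2011 − 1(630) = 1381
  D: 0 + 1(630) = 630
  G: 0 + 1(630) = 630
Total out = 199.3 + 1381 + 630 + 630 = 2840 mol/s.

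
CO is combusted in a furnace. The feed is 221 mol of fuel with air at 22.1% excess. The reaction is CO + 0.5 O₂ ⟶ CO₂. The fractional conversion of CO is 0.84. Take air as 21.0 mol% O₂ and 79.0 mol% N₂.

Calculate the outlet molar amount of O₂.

42.1 mol

Stoichiometric O₂ = 0.5 × 221 = 110.5 mol; O₂ fed = 110.5 × 1.221 = 134.9 mol.
N₂ fed = 134.9 × 79/21 = 507.6 mol.
Fuel reacted = 0.84 × 221 → ξ = 185.6 mol.
Outlet (n = n₀ + ν ξ):
  CO: 221 − 1(185.6) = 35.36
  O₂: 134.9 − 0.5(185.6) = 42.1
  N₂: 507.6 (inert)
  CO₂: 0 + 1(185.6) = 185.6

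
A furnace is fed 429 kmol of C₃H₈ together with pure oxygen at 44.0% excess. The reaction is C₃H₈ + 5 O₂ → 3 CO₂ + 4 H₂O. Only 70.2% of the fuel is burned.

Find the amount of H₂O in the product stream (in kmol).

Stoichiometric O₂ = 5 × 429 = 2145 kmol; O₂ fed = 2145 × 1.440 = 3089 kmol.
Fuel reacted = 0.702 × 429 → ξ = 301.2 kmol.
Outlet (n = n₀ + ν ξ):
  C₃H₈: 429 − 1(301.2) = 127.8
  O₂: 3089 − 5(301.2) = 1583
  CO₂: 0 + 3(301.2) = 903.5
  H₂O: 0 + 4(301.2) = 1205

1200 kmol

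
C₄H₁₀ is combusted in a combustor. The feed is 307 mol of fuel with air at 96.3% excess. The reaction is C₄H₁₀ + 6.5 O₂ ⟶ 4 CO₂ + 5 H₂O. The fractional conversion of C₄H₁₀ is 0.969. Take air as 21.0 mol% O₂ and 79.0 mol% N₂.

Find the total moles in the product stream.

Stoichiometric O₂ = 6.5 × 307 = 1996 mol; O₂ fed = 1996 × 1.963 = 3917 mol.
N₂ fed = 3917 × 79/21 = 14740 mol.
Fuel reacted = 0.969 × 307 → ξ = 297.5 mol.
Outlet (n = n₀ + ν ξ):
  C₄H₁₀: 307 − 1(297.5) = 9.517
  O₂: 3917 − 6.5(297.5) = 1984
  N₂: 14740 (inert)
  CO₂: 0 + 4(297.5) = 1190
  H₂O: 0 + 5(297.5) = 1487
Total out = 9.517 + 1984 + 14740 + 1190 + 1487 = 19410 mol.

19400 mol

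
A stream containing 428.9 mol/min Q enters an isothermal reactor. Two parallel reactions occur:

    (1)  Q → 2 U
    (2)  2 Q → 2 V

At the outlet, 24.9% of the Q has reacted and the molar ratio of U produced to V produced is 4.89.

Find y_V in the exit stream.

Conversion of Q: Q consumed = 0.249 × 428.9 = 106.8 mol/min = 1ξ₁ + 2ξ₂.
Selectivity: 2ξ₁ / (2ξ₂) = 4.89 → ξ₁ = 4.89 ξ₂.
Substitute: (1·4.89 + 2) ξ₂ = 106.8 → ξ₂ = 15.5 mol/min, ξ₁ = 75.8 mol/min.
Outlet amounts (n = n₀ + Σ ν·ξ):
  Q: 428.9 − 1(75.8) − 2(15.5) = 322.1
  U: 0 + 2(75.8) = 151.6
  V: 0 + 2(15.5) = 31
Total out = 504.7 mol/min; y_V = 31 / 504.7 = 0.06142.

0.0614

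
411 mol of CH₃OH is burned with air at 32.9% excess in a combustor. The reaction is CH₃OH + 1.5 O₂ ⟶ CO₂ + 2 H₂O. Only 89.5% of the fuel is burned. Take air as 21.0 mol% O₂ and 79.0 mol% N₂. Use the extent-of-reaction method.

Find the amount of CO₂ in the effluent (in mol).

368 mol

Stoichiometric O₂ = 1.5 × 411 = 616.5 mol; O₂ fed = 616.5 × 1.329 = 819.3 mol.
N₂ fed = 819.3 × 79/21 = 3082 mol.
Fuel reacted = 0.895 × 411 → ξ = 367.8 mol.
Outlet (n = n₀ + ν ξ):
  CH₃OH: 411 − 1(367.8) = 43.15
  O₂: 819.3 − 1.5(367.8) = 267.6
  N₂: 3082 (inert)
  CO₂: 0 + 1(367.8) = 367.8
  H₂O: 0 + 2(367.8) = 735.7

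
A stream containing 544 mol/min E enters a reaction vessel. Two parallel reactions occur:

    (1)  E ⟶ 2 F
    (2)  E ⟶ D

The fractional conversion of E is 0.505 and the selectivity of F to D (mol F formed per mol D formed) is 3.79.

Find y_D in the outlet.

Conversion of E: E consumed = 0.505 × 544 = 274.7 mol/min = 1ξ₁ + 1ξ₂.
Selectivity: 2ξ₁ / (1ξ₂) = 3.79 → ξ₁ = 1.895 ξ₂.
Substitute: (1·1.895 + 1) ξ₂ = 274.7 → ξ₂ = 94.89 mol/min, ξ₁ = 179.8 mol/min.
Outlet amounts (n = n₀ + Σ ν·ξ):
  E: 544 − 1(179.8) − 1(94.89) = 269.3
  F: 0 + 2(179.8) = 359.7
  D: 0 + 1(94.89) = 94.89
Total out = 723.8 mol/min; y_D = 94.89 / 723.8 = 0.1311.

0.131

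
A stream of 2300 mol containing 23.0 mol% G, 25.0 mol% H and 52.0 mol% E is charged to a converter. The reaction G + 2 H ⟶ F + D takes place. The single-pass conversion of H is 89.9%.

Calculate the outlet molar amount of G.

271 mol

H reacted = 0.899 × 575 = 516.9 mol; ν_H = −2, so ξ = 516.9/2 = 258.5 mol.
Outlet amounts (n = n₀ + ν ξ):
  G: 529 − 1(258.5) = 270.5
  H: 575 − 2(258.5) = 58.07
  F: 0 + 1(258.5) = 258.5
  D: 0 + 1(258.5) = 258.5
  E: 1196 (inert)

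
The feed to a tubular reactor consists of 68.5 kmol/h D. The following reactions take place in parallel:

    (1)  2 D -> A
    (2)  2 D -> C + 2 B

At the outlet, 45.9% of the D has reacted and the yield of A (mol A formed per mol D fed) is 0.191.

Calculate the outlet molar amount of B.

Yield of A: 1ξ₁ / 68.5 = 0.191 → ξ₁ = 13.08 kmol/h.
Conversion of D: 2ξ₁ + 2ξ₂ = 0.459 × 68.5 = 31.44 → ξ₂ = 2.637 kmol/h.
Outlet amounts (n = n₀ + Σ ν·ξ):
  D: 68.5 − 2(13.08) − 2(2.637) = 37.06
  A: 0 + 1(13.08) = 13.08
  C: 0 + 1(2.637) = 2.637
  B: 0 + 2(2.637) = 5.274

5.27 kmol/h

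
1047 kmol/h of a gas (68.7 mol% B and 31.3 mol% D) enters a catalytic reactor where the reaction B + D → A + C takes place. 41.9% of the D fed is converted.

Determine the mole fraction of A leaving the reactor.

0.131

D reacted = 0.419 × 327.7 = 137.3 kmol/h; ν_D = −1, so ξ = 137.3/1 = 137.3 kmol/h.
Outlet amounts (n = n₀ + ν ξ):
  B: 719.3 − 1(137.3) = 582
  D: 327.7 − 1(137.3) = 190.4
  A: 0 + 1(137.3) = 137.3
  C: 0 + 1(137.3) = 137.3
Total out = 1047 kmol/h; y_A = 137.3 / 1047 = 0.1311.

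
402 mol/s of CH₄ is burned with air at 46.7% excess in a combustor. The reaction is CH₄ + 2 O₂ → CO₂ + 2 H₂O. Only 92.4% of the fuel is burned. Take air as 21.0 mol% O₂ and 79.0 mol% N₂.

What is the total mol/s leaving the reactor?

6020 mol/s

Stoichiometric O₂ = 2 × 402 = 804 mol/s; O₂ fed = 804 × 1.467 = 1179 mol/s.
N₂ fed = 1179 × 79/21 = 4437 mol/s.
Fuel reacted = 0.924 × 402 → ξ = 371.4 mol/s.
Outlet (n = n₀ + ν ξ):
  CH₄: 402 − 1(371.4) = 30.55
  O₂: 1179 − 2(371.4) = 436.6
  N₂: 4437 (inert)
  CO₂: 0 + 1(371.4) = 371.4
  H₂O: 0 + 2(371.4) = 742.9
Total out = 30.55 + 436.6 + 4437 + 371.4 + 742.9 = 6019 mol/s.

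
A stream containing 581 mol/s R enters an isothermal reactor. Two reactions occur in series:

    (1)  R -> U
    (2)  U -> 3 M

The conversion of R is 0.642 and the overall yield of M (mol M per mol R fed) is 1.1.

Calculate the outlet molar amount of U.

160 mol/s

Conversion of R: R consumed = 1ξ₁ = 0.642 × 581 → ξ₁ = 373 mol/s.
Yield of M: 3ξ₂ / 581 = 1.1 → ξ₂ = 213 mol/s.
Outlet amounts (n = n₀ + Σ ν·ξ):
  R: 581 − 1(373) = 208
  U: 0 + 1(373) − 1(213) = 160
  M: 0 + 3(213) = 639.1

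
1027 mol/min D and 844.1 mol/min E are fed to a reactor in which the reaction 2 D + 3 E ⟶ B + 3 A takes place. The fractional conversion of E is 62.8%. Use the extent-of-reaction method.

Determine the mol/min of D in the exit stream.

E reacted = 0.628 × 844.1 = 530.1 mol/min; ν_E = −3, so ξ = 530.1/3 = 176.7 mol/min.
Outlet amounts (n = n₀ + ν ξ):
  D: 1027 − 2(176.7) = 673.6
  E: 844.1 − 3(176.7) = 314
  B: 0 + 1(176.7) = 176.7
  A: 0 + 3(176.7) = 530.1

674 mol/min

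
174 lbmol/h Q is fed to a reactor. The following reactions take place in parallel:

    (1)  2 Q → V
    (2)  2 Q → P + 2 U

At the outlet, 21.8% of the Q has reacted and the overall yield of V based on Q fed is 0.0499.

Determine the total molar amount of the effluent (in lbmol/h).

Yield of V: 1ξ₁ / 174 = 0.0499 → ξ₁ = 8.683 lbmol/h.
Conversion of Q: 2ξ₁ + 2ξ₂ = 0.218 × 174 = 37.93 → ξ₂ = 10.28 lbmol/h.
Outlet amounts (n = n₀ + Σ ν·ξ):
  Q: 174 − 2(8.683) − 2(10.28) = 136.1
  V: 0 + 1(8.683) = 8.683
  P: 0 + 1(10.28) = 10.28
  U: 0 + 2(10.28) = 20.57
Total out = 136.1 + 8.683 + 10.28 + 20.57 = 175.6 lbmol/h.

176 lbmol/h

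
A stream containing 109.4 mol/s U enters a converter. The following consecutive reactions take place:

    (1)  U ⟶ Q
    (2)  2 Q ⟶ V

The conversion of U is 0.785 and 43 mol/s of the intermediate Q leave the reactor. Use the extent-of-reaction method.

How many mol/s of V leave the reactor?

21.4 mol/s

Conversion of U: U consumed = 1ξ₁ = 0.785 × 109.4 → ξ₁ = 85.88 mol/s.
Q balance: n_Q = 0 + 1ξ₁ − 2ξ₂ = 43 → ξ₂ = (1·85.88 − 43)/2 = 21.44 mol/s.
Outlet amounts (n = n₀ + Σ ν·ξ):
  U: 109.4 − 1(85.88) = 23.52
  Q: 0 + 1(85.88) − 2(21.44) = 43
  V: 0 + 1(21.44) = 21.44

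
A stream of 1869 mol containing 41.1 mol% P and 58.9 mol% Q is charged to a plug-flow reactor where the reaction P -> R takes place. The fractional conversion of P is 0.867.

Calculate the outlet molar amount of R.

P reacted = 0.867 × 768.2 = 666 mol; ν_P = −1, so ξ = 666/1 = 666 mol.
Outlet amounts (n = n₀ + ν ξ):
  P: 768.2 − 1(666) = 102.2
  R: 0 + 1(666) = 666
  Q: 1101 (inert)

666 mol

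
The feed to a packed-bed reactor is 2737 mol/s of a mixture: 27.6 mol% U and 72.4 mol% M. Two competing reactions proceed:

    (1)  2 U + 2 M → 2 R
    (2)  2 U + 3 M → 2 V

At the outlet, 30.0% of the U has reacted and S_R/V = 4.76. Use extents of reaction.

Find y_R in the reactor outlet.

Conversion of U: U consumed = 0.3 × 755.4 = 226.6 mol/s = 2ξ₁ + 2ξ₂.
Selectivity: 2ξ₁ / (2ξ₂) = 4.76 → ξ₁ = 4.76 ξ₂.
Substitute: (2·4.76 + 2) ξ₂ = 226.6 → ξ₂ = 19.67 mol/s, ξ₁ = 93.64 mol/s.
Outlet amounts (n = n₀ + Σ ν·ξ):
  U: 755.4 − 2(93.64) − 2(19.67) = 528.8
  M: 1982 − 2(93.64) − 3(19.67) = 1735
  R: 0 + 2(93.64) = 187.3
  V: 0 + 2(19.67) = 39.34
Total out = 2491 mol/s; y_R = 187.3 / 2491 = 0.07519.

0.0752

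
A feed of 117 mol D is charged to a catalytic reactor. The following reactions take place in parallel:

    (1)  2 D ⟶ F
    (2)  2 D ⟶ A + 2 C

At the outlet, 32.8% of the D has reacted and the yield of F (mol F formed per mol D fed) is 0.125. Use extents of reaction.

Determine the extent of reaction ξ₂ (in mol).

ξ₂ = 4.56 mol

Yield of F: 1ξ₁ / 117 = 0.125 → ξ₁ = 14.62 mol.
Conversion of D: 2ξ₁ + 2ξ₂ = 0.328 × 117 = 38.38 → ξ₂ = 4.563 mol.
Outlet amounts (n = n₀ + Σ ν·ξ):
  D: 117 − 2(14.62) − 2(4.563) = 78.62
  F: 0 + 1(14.62) = 14.62
  A: 0 + 1(4.563) = 4.563
  C: 0 + 2(4.563) = 9.126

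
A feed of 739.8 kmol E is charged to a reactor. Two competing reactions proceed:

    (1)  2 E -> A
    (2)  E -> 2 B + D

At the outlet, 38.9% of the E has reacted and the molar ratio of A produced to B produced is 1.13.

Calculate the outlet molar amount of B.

104 kmol

Conversion of E: E consumed = 0.389 × 739.8 = 287.8 kmol = 2ξ₁ + 1ξ₂.
Selectivity: 1ξ₁ / (2ξ₂) = 1.13 → ξ₁ = 2.26 ξ₂.
Substitute: (2·2.26 + 1) ξ₂ = 287.8 → ξ₂ = 52.13 kmol, ξ₁ = 117.8 kmol.
Outlet amounts (n = n₀ + Σ ν·ξ):
  E: 739.8 − 2(117.8) − 1(52.13) = 452
  A: 0 + 1(117.8) = 117.8
  B: 0 + 2(52.13) = 104.3
  D: 0 + 1(52.13) = 52.13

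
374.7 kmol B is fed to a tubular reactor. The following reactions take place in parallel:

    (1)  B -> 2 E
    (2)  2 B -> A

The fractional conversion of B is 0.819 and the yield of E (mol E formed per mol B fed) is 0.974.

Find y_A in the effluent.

0.126

Yield of E: 2ξ₁ / 374.7 = 0.974 → ξ₁ = 182.5 kmol.
Conversion of B: 1ξ₁ + 2ξ₂ = 0.819 × 374.7 = 306.9 → ξ₂ = 62.2 kmol.
Outlet amounts (n = n₀ + Σ ν·ξ):
  B: 374.7 − 1(182.5) − 2(62.2) = 67.82
  E: 0 + 2(182.5) = 365
  A: 0 + 1(62.2) = 62.2
Total out = 495 kmol; y_A = 62.2 / 495 = 0.1257.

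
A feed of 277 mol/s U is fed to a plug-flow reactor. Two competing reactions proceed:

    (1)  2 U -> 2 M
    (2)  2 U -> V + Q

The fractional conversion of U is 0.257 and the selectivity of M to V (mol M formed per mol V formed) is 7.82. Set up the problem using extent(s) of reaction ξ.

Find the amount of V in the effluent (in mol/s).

Conversion of U: U consumed = 0.257 × 277 = 71.19 mol/s = 2ξ₁ + 2ξ₂.
Selectivity: 2ξ₁ / (1ξ₂) = 7.82 → ξ₁ = 3.91 ξ₂.
Substitute: (2·3.91 + 2) ξ₂ = 71.19 → ξ₂ = 7.249 mol/s, ξ₁ = 28.35 mol/s.
Outlet amounts (n = n₀ + Σ ν·ξ):
  U: 277 − 2(28.35) − 2(7.249) = 205.8
  M: 0 + 2(28.35) = 56.69
  V: 0 + 1(7.249) = 7.249
  Q: 0 + 1(7.249) = 7.249

7.25 mol/s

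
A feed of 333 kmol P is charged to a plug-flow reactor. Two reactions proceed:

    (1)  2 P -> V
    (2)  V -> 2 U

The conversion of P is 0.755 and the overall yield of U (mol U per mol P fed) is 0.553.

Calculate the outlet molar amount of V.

Conversion of P: P consumed = 2ξ₁ = 0.755 × 333 → ξ₁ = 125.7 kmol.
Yield of U: 2ξ₂ / 333 = 0.553 → ξ₂ = 92.07 kmol.
Outlet amounts (n = n₀ + Σ ν·ξ):
  P: 333 − 2(125.7) = 81.59
  V: 0 + 1(125.7) − 1(92.07) = 33.63
  U: 0 + 2(92.07) = 184.1

33.6 kmol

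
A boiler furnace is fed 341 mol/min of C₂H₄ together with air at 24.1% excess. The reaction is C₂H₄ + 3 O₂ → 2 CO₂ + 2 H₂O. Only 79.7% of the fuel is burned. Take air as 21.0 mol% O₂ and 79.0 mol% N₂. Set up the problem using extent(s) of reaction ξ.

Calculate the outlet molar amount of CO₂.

Stoichiometric O₂ = 3 × 341 = 1023 mol/min; O₂ fed = 1023 × 1.241 = 1270 mol/min.
N₂ fed = 1270 × 79/21 = 4776 mol/min.
Fuel reacted = 0.797 × 341 → ξ = 271.8 mol/min.
Outlet (n = n₀ + ν ξ):
  C₂H₄: 341 − 1(271.8) = 69.22
  O₂: 1270 − 3(271.8) = 454.2
  N₂: 4776 (inert)
  CO₂: 0 + 2(271.8) = 543.6
  H₂O: 0 + 2(271.8) = 543.6

544 mol/min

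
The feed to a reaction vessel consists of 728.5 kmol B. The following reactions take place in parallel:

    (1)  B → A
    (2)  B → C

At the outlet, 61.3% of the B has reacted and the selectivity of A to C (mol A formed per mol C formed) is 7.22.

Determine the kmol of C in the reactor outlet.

Conversion of B: B consumed = 0.613 × 728.5 = 446.6 kmol = 1ξ₁ + 1ξ₂.
Selectivity: 1ξ₁ / (1ξ₂) = 7.22 → ξ₁ = 7.22 ξ₂.
Substitute: (1·7.22 + 1) ξ₂ = 446.6 → ξ₂ = 54.33 kmol, ξ₁ = 392.2 kmol.
Outlet amounts (n = n₀ + Σ ν·ξ):
  B: 728.5 − 1(392.2) − 1(54.33) = 281.9
  A: 0 + 1(392.2) = 392.2
  C: 0 + 1(54.33) = 54.33

54.3 kmol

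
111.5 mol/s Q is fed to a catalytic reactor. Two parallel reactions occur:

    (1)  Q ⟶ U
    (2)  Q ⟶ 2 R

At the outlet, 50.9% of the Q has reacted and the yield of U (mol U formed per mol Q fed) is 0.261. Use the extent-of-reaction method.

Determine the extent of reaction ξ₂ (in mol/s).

ξ₂ = 27.7 mol/s

Yield of U: 1ξ₁ / 111.5 = 0.261 → ξ₁ = 29.1 mol/s.
Conversion of Q: 1ξ₁ + 1ξ₂ = 0.509 × 111.5 = 56.75 → ξ₂ = 27.65 mol/s.
Outlet amounts (n = n₀ + Σ ν·ξ):
  Q: 111.5 − 1(29.1) − 1(27.65) = 54.75
  U: 0 + 1(29.1) = 29.1
  R: 0 + 2(27.65) = 55.3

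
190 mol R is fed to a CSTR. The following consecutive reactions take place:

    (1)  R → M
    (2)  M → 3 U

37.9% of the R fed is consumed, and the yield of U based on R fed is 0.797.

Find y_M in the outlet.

0.074

Conversion of R: R consumed = 1ξ₁ = 0.379 × 190 → ξ₁ = 72.01 mol.
Yield of U: 3ξ₂ / 190 = 0.797 → ξ₂ = 50.48 mol.
Outlet amounts (n = n₀ + Σ ν·ξ):
  R: 190 − 1(72.01) = 118
  M: 0 + 1(72.01) − 1(50.48) = 21.53
  U: 0 + 3(50.48) = 151.4
Total out = 291 mol; y_M = 21.53 / 291 = 0.07401.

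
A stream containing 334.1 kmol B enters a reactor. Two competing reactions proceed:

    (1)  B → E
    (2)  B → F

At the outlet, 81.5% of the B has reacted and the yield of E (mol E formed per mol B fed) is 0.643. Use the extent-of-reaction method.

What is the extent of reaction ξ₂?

Yield of E: 1ξ₁ / 334.1 = 0.643 → ξ₁ = 214.8 kmol.
Conversion of B: 1ξ₁ + 1ξ₂ = 0.815 × 334.1 = 272.3 → ξ₂ = 57.47 kmol.
Outlet amounts (n = n₀ + Σ ν·ξ):
  B: 334.1 − 1(214.8) − 1(57.47) = 61.81
  E: 0 + 1(214.8) = 214.8
  F: 0 + 1(57.47) = 57.47

ξ₂ = 57.5 kmol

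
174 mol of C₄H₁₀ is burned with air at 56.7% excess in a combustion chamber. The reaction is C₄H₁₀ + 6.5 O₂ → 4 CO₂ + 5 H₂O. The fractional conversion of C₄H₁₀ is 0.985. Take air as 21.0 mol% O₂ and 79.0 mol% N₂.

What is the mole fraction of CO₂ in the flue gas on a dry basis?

0.0856

Stoichiometric O₂ = 6.5 × 174 = 1131 mol; O₂ fed = 1131 × 1.567 = 1772 mol.
N₂ fed = 1772 × 79/21 = 6667 mol.
Fuel reacted = 0.985 × 174 → ξ = 171.4 mol.
Outlet (n = n₀ + ν ξ):
  C₄H₁₀: 174 − 1(171.4) = 2.61
  O₂: 1772 − 6.5(171.4) = 658.2
  N₂: 6667 (inert)
  CO₂: 0 + 4(171.4) = 685.6
  H₂O: 0 + 5(171.4) = 856.9
Dry total = 8014 mol; y_CO₂ (dry) = 685.6 / 8014 = 0.08555.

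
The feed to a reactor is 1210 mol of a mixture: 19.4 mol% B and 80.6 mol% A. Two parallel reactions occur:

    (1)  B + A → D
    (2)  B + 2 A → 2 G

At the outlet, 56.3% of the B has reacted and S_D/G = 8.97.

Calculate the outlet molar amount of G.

14 mol

Conversion of B: B consumed = 0.563 × 234.7 = 132.2 mol = 1ξ₁ + 1ξ₂.
Selectivity: 1ξ₁ / (2ξ₂) = 8.97 → ξ₁ = 17.94 ξ₂.
Substitute: (1·17.94 + 1) ξ₂ = 132.2 → ξ₂ = 6.978 mol, ξ₁ = 125.2 mol.
Outlet amounts (n = n₀ + Σ ν·ξ):
  B: 234.7 − 1(125.2) − 1(6.978) = 102.6
  A: 975.3 − 1(125.2) − 2(6.978) = 836.1
  D: 0 + 1(125.2) = 125.2
  G: 0 + 2(6.978) = 13.96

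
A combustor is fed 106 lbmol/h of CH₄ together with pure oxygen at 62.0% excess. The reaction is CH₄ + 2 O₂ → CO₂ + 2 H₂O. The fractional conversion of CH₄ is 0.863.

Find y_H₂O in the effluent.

0.407

Stoichiometric O₂ = 2 × 106 = 212 lbmol/h; O₂ fed = 212 × 1.620 = 343.4 lbmol/h.
Fuel reacted = 0.863 × 106 → ξ = 91.48 lbmol/h.
Outlet (n = n₀ + ν ξ):
  CH₄: 106 − 1(91.48) = 14.52
  O₂: 343.4 − 2(91.48) = 160.5
  CO₂: 0 + 1(91.48) = 91.48
  H₂O: 0 + 2(91.48) = 183
Total out = 449.4 lbmol/h; y_H₂O = 183 / 449.4 = 0.4071.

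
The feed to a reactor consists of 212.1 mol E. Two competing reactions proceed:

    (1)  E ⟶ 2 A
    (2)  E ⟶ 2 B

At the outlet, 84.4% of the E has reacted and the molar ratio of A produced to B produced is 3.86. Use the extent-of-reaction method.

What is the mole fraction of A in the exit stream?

Conversion of E: E consumed = 0.844 × 212.1 = 179 mol = 1ξ₁ + 1ξ₂.
Selectivity: 2ξ₁ / (2ξ₂) = 3.86 → ξ₁ = 3.86 ξ₂.
Substitute: (1·3.86 + 1) ξ₂ = 179 → ξ₂ = 36.83 mol, ξ₁ = 142.2 mol.
Outlet amounts (n = n₀ + Σ ν·ξ):
  E: 212.1 − 1(142.2) − 1(36.83) = 33.09
  A: 0 + 2(142.2) = 284.4
  B: 0 + 2(36.83) = 73.67
Total out = 391.1 mol; y_A = 284.4 / 391.1 = 0.727.

0.727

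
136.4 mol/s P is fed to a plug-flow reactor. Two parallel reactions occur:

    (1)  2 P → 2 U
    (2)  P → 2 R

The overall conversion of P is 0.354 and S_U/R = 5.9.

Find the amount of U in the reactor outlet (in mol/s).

44.5 mol/s

Conversion of P: P consumed = 0.354 × 136.4 = 48.29 mol/s = 2ξ₁ + 1ξ₂.
Selectivity: 2ξ₁ / (2ξ₂) = 5.9 → ξ₁ = 5.9 ξ₂.
Substitute: (2·5.9 + 1) ξ₂ = 48.29 → ξ₂ = 3.772 mol/s, ξ₁ = 22.26 mol/s.
Outlet amounts (n = n₀ + Σ ν·ξ):
  P: 136.4 − 2(22.26) − 1(3.772) = 88.11
  U: 0 + 2(22.26) = 44.51
  R: 0 + 2(3.772) = 7.545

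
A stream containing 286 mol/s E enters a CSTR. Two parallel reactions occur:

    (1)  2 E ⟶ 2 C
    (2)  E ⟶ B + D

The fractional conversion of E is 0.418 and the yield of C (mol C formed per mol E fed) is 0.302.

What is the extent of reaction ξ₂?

ξ₂ = 33.2 mol/s

Yield of C: 2ξ₁ / 286 = 0.302 → ξ₁ = 43.19 mol/s.
Conversion of E: 2ξ₁ + 1ξ₂ = 0.418 × 286 = 119.5 → ξ₂ = 33.18 mol/s.
Outlet amounts (n = n₀ + Σ ν·ξ):
  E: 286 − 2(43.19) − 1(33.18) = 166.5
  C: 0 + 2(43.19) = 86.37
  B: 0 + 1(33.18) = 33.18
  D: 0 + 1(33.18) = 33.18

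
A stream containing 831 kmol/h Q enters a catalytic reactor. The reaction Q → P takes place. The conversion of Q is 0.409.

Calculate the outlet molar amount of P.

340 kmol/h

Q reacted = 0.409 × 831 = 339.9 kmol/h; ν_Q = −1, so ξ = 339.9/1 = 339.9 kmol/h.
Outlet amounts (n = n₀ + ν ξ):
  Q: 831 − 1(339.9) = 491.1
  P: 0 + 1(339.9) = 339.9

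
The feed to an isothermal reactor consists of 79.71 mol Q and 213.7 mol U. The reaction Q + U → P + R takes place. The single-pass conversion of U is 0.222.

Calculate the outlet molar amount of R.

47.4 mol

U reacted = 0.222 × 213.7 = 47.44 mol; ν_U = −1, so ξ = 47.44/1 = 47.44 mol.
Outlet amounts (n = n₀ + ν ξ):
  Q: 79.71 − 1(47.44) = 32.27
  U: 213.7 − 1(47.44) = 166.3
  P: 0 + 1(47.44) = 47.44
  R: 0 + 1(47.44) = 47.44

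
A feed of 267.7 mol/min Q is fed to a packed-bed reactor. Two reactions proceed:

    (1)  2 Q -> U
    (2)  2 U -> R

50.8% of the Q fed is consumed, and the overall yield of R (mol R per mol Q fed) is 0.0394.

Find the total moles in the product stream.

189 mol/min

Conversion of Q: Q consumed = 2ξ₁ = 0.508 × 267.7 → ξ₁ = 68 mol/min.
Yield of R: 1ξ₂ / 267.7 = 0.0394 → ξ₂ = 10.55 mol/min.
Outlet amounts (n = n₀ + Σ ν·ξ):
  Q: 267.7 − 2(68) = 131.7
  U: 0 + 1(68) − 2(10.55) = 46.9
  R: 0 + 1(10.55) = 10.55
Total out = 131.7 + 46.9 + 10.55 = 189.2 mol/min.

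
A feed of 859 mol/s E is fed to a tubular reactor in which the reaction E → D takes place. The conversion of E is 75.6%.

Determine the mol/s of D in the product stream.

E reacted = 0.756 × 859 = 649.4 mol/s; ν_E = −1, so ξ = 649.4/1 = 649.4 mol/s.
Outlet amounts (n = n₀ + ν ξ):
  E: 859 − 1(649.4) = 209.6
  D: 0 + 1(649.4) = 649.4

649 mol/s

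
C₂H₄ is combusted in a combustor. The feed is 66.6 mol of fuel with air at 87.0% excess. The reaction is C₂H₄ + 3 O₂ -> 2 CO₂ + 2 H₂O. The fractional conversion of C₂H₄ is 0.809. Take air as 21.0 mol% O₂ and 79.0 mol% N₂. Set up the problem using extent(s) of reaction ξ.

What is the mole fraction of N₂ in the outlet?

Stoichiometric O₂ = 3 × 66.6 = 199.8 mol; O₂ fed = 199.8 × 1.870 = 373.6 mol.
N₂ fed = 373.6 × 79/21 = 1406 mol.
Fuel reacted = 0.809 × 66.6 → ξ = 53.88 mol.
Outlet (n = n₀ + ν ξ):
  C₂H₄: 66.6 − 1(53.88) = 12.72
  O₂: 373.6 − 3(53.88) = 212
  N₂: 1406 (inert)
  CO₂: 0 + 2(53.88) = 107.8
  H₂O: 0 + 2(53.88) = 107.8
Total out = 1846 mol; y_N₂ = 1406 / 1846 = 0.7615.

0.761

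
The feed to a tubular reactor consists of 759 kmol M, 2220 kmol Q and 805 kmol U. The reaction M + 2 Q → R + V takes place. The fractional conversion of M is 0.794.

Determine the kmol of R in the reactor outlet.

M reacted = 0.794 × 759 = 602.6 kmol; ν_M = −1, so ξ = 602.6/1 = 602.6 kmol.
Outlet amounts (n = n₀ + ν ξ):
  M: 759 − 1(602.6) = 156.4
  Q: 2220 − 2(602.6) = 1015
  R: 0 + 1(602.6) = 602.6
  V: 0 + 1(602.6) = 602.6
  U: 805 (inert)

603 kmol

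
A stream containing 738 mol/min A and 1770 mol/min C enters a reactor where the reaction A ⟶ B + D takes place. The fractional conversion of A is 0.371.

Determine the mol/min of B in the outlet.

274 mol/min

A reacted = 0.371 × 738 = 273.8 mol/min; ν_A = −1, so ξ = 273.8/1 = 273.8 mol/min.
Outlet amounts (n = n₀ + ν ξ):
  A: 738 − 1(273.8) = 464.2
  B: 0 + 1(273.8) = 273.8
  D: 0 + 1(273.8) = 273.8
  C: 1770 (inert)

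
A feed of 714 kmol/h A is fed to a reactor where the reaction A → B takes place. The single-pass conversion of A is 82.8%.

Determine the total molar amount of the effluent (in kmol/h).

714 kmol/h

A reacted = 0.828 × 714 = 591.2 kmol/h; ν_A = −1, so ξ = 591.2/1 = 591.2 kmol/h.
Outlet amounts (n = n₀ + ν ξ):
  A: 714 − 1(591.2) = 122.8
  B: 0 + 1(591.2) = 591.2
Total out = 122.8 + 591.2 = 714 kmol/h.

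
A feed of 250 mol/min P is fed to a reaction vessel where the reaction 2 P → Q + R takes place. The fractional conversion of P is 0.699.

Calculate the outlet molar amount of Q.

87.4 mol/min

P reacted = 0.699 × 250 = 174.8 mol/min; ν_P = −2, so ξ = 174.8/2 = 87.38 mol/min.
Outlet amounts (n = n₀ + ν ξ):
  P: 250 − 2(87.38) = 75.25
  Q: 0 + 1(87.38) = 87.38
  R: 0 + 1(87.38) = 87.38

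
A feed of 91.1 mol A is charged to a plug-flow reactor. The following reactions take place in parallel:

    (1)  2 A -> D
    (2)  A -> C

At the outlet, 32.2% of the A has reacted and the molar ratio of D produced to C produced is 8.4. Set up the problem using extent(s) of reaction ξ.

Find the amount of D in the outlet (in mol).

Conversion of A: A consumed = 0.322 × 91.1 = 29.33 mol = 2ξ₁ + 1ξ₂.
Selectivity: 1ξ₁ / (1ξ₂) = 8.4 → ξ₁ = 8.4 ξ₂.
Substitute: (2·8.4 + 1) ξ₂ = 29.33 → ξ₂ = 1.648 mol, ξ₁ = 13.84 mol.
Outlet amounts (n = n₀ + Σ ν·ξ):
  A: 91.1 − 2(13.84) − 1(1.648) = 61.77
  D: 0 + 1(13.84) = 13.84
  C: 0 + 1(1.648) = 1.648

13.8 mol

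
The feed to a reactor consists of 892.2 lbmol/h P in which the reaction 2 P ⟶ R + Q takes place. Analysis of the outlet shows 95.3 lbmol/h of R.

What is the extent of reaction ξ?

ξ = 95.3 lbmol/h

For R: n = n₀ + 1ξ → 95.3 = 0 + 1ξ, giving ξ = 95.3 lbmol/h.
Outlet amounts (n = n₀ + ν ξ):
  P: 892.2 − 2(95.3) = 701.6
  R: 0 + 1(95.3) = 95.3
  Q: 0 + 1(95.3) = 95.3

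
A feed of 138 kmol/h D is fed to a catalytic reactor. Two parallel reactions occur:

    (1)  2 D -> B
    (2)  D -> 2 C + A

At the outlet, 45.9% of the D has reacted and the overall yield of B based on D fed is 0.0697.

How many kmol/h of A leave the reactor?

44.1 kmol/h

Yield of B: 1ξ₁ / 138 = 0.0697 → ξ₁ = 9.619 kmol/h.
Conversion of D: 2ξ₁ + 1ξ₂ = 0.459 × 138 = 63.34 → ξ₂ = 44.1 kmol/h.
Outlet amounts (n = n₀ + Σ ν·ξ):
  D: 138 − 2(9.619) − 1(44.1) = 74.66
  B: 0 + 1(9.619) = 9.619
  C: 0 + 2(44.1) = 88.21
  A: 0 + 1(44.1) = 44.1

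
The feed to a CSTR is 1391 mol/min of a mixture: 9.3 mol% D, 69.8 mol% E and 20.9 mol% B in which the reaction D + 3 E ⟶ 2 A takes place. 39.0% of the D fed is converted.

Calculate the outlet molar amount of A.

D reacted = 0.39 × 129.4 = 50.45 mol/min; ν_D = −1, so ξ = 50.45/1 = 50.45 mol/min.
Outlet amounts (n = n₀ + ν ξ):
  D: 129.4 − 1(50.45) = 78.91
  E: 970.9 − 3(50.45) = 819.6
  A: 0 + 2(50.45) = 100.9
  B: 290.7 (inert)

101 mol/min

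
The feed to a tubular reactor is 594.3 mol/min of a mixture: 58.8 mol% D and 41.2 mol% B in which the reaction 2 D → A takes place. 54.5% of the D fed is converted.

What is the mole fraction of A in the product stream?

D reacted = 0.545 × 349.4 = 190.4 mol/min; ν_D = −2, so ξ = 190.4/2 = 95.22 mol/min.
Outlet amounts (n = n₀ + ν ξ):
  D: 349.4 − 2(95.22) = 159
  A: 0 + 1(95.22) = 95.22
  B: 244.9 (inert)
Total out = 499.1 mol/min; y_A = 95.22 / 499.1 = 0.1908.

0.191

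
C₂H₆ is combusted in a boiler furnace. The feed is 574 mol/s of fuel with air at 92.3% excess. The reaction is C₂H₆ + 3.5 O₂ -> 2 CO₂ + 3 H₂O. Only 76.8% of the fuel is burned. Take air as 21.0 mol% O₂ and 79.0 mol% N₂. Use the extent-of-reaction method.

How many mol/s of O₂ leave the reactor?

Stoichiometric O₂ = 3.5 × 574 = 2009 mol/s; O₂ fed = 2009 × 1.923 = 3863 mol/s.
N₂ fed = 3863 × 79/21 = 14530 mol/s.
Fuel reacted = 0.768 × 574 → ξ = 440.8 mol/s.
Outlet (n = n₀ + ν ξ):
  C₂H₆: 574 − 1(440.8) = 133.2
  O₂: 3863 − 3.5(440.8) = 2320
  N₂: 14530 (inert)
  CO₂: 0 + 2(440.8) = 881.7
  H₂O: 0 + 3(440.8) = 1322

2320 mol/s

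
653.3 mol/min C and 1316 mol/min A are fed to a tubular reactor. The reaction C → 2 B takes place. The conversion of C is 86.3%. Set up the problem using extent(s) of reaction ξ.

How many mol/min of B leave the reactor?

C reacted = 0.863 × 653.3 = 563.8 mol/min; ν_C = −1, so ξ = 563.8/1 = 563.8 mol/min.
Outlet amounts (n = n₀ + ν ξ):
  C: 653.3 − 1(563.8) = 89.5
  B: 0 + 2(563.8) = 1128
  A: 1316 (inert)

1130 mol/min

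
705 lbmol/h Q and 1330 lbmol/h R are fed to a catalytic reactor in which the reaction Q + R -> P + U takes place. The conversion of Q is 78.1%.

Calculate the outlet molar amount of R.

779 lbmol/h

Q reacted = 0.781 × 705 = 550.6 lbmol/h; ν_Q = −1, so ξ = 550.6/1 = 550.6 lbmol/h.
Outlet amounts (n = n₀ + ν ξ):
  Q: 705 − 1(550.6) = 154.4
  R: 1330 − 1(550.6) = 779.4
  P: 0 + 1(550.6) = 550.6
  U: 0 + 1(550.6) = 550.6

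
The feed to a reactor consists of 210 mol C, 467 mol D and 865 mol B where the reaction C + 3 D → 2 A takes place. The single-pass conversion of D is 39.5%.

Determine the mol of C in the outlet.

D reacted = 0.395 × 467 = 184.5 mol; ν_D = −3, so ξ = 184.5/3 = 61.49 mol.
Outlet amounts (n = n₀ + ν ξ):
  C: 210 − 1(61.49) = 148.5
  D: 467 − 3(61.49) = 282.5
  A: 0 + 2(61.49) = 123
  B: 865 (inert)

149 mol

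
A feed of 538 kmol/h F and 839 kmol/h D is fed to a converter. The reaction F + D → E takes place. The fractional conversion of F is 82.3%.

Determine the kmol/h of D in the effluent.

F reacted = 0.823 × 538 = 442.8 kmol/h; ν_F = −1, so ξ = 442.8/1 = 442.8 kmol/h.
Outlet amounts (n = n₀ + ν ξ):
  F: 538 − 1(442.8) = 95.23
  D: 839 − 1(442.8) = 396.2
  E: 0 + 1(442.8) = 442.8

396 kmol/h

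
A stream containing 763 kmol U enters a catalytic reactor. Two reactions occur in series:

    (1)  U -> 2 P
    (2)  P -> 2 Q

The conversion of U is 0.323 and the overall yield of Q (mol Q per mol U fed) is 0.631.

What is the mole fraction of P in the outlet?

0.202

Conversion of U: U consumed = 1ξ₁ = 0.323 × 763 → ξ₁ = 246.4 kmol.
Yield of Q: 2ξ₂ / 763 = 0.631 → ξ₂ = 240.7 kmol.
Outlet amounts (n = n₀ + Σ ν·ξ):
  U: 763 − 1(246.4) = 516.6
  P: 0 + 2(246.4) − 1(240.7) = 252.2
  Q: 0 + 2(240.7) = 481.5
Total out = 1250 kmol; y_P = 252.2 / 1250 = 0.2017.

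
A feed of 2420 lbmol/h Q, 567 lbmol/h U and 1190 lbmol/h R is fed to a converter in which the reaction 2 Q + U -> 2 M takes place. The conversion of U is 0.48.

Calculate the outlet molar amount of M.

544 lbmol/h

U reacted = 0.48 × 567 = 272.2 lbmol/h; ν_U = −1, so ξ = 272.2/1 = 272.2 lbmol/h.
Outlet amounts (n = n₀ + ν ξ):
  Q: 2420 − 2(272.2) = 1876
  U: 567 − 1(272.2) = 294.8
  M: 0 + 2(272.2) = 544.3
  R: 1190 (inert)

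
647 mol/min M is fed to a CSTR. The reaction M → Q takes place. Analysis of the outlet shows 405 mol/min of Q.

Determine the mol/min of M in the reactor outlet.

242 mol/min

For Q: n = n₀ + 1ξ → 405 = 0 + 1ξ, giving ξ = 405 mol/min.
Outlet amounts (n = n₀ + ν ξ):
  M: 647 − 1(405) = 242
  Q: 0 + 1(405) = 405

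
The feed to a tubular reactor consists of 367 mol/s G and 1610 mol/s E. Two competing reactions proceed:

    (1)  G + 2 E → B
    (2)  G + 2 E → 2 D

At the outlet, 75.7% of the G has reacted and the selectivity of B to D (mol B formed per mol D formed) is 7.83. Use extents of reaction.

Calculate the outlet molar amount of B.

Conversion of G: G consumed = 0.757 × 367 = 277.8 mol/s = 1ξ₁ + 1ξ₂.
Selectivity: 1ξ₁ / (2ξ₂) = 7.83 → ξ₁ = 15.66 ξ₂.
Substitute: (1·15.66 + 1) ξ₂ = 277.8 → ξ₂ = 16.68 mol/s, ξ₁ = 261.1 mol/s.
Outlet amounts (n = n₀ + Σ ν·ξ):
  G: 367 − 1(261.1) − 1(16.68) = 89.18
  E: 1610 − 2(261.1) − 2(16.68) = 1054
  B: 0 + 1(261.1) = 261.1
  D: 0 + 2(16.68) = 33.35

261 mol/s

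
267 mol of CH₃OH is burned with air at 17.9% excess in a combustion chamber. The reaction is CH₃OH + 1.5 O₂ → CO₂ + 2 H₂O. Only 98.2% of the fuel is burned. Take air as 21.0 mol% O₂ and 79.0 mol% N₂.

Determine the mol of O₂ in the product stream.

78.9 mol

Stoichiometric O₂ = 1.5 × 267 = 400.5 mol; O₂ fed = 400.5 × 1.179 = 472.2 mol.
N₂ fed = 472.2 × 79/21 = 1776 mol.
Fuel reacted = 0.982 × 267 → ξ = 262.2 mol.
Outlet (n = n₀ + ν ξ):
  CH₃OH: 267 − 1(262.2) = 4.806
  O₂: 472.2 − 1.5(262.2) = 78.9
  N₂: 1776 (inert)
  CO₂: 0 + 1(262.2) = 262.2
  H₂O: 0 + 2(262.2) = 524.4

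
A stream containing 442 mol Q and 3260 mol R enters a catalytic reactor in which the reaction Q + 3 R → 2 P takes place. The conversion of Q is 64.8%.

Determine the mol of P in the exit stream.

573 mol

Q reacted = 0.648 × 442 = 286.4 mol; ν_Q = −1, so ξ = 286.4/1 = 286.4 mol.
Outlet amounts (n = n₀ + ν ξ):
  Q: 442 − 1(286.4) = 155.6
  R: 3260 − 3(286.4) = 2401
  P: 0 + 2(286.4) = 572.8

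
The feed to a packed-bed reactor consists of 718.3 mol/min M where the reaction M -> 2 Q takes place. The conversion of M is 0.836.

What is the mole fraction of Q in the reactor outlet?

0.911

M reacted = 0.836 × 718.3 = 600.5 mol/min; ν_M = −1, so ξ = 600.5/1 = 600.5 mol/min.
Outlet amounts (n = n₀ + ν ξ):
  M: 718.3 − 1(600.5) = 117.8
  Q: 0 + 2(600.5) = 1201
Total out = 1319 mol/min; y_Q = 1201 / 1319 = 0.9107.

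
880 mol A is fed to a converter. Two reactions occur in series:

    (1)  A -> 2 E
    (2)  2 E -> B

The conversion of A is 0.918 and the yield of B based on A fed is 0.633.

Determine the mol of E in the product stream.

502 mol

Conversion of A: A consumed = 1ξ₁ = 0.918 × 880 → ξ₁ = 807.8 mol.
Yield of B: 1ξ₂ / 880 = 0.633 → ξ₂ = 557 mol.
Outlet amounts (n = n₀ + Σ ν·ξ):
  A: 880 − 1(807.8) = 72.16
  E: 0 + 2(807.8) − 2(557) = 501.6
  B: 0 + 1(557) = 557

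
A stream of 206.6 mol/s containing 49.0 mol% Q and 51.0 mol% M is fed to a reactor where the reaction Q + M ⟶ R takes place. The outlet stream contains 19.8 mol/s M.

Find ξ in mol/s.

For M: n = n₀ − 1ξ → 19.8 = 105.4 − 1ξ, giving ξ = 85.57 mol/s.
Outlet amounts (n = n₀ + ν ξ):
  Q: 101.2 − 1(85.57) = 15.67
  M: 105.4 − 1(85.57) = 19.8
  R: 0 + 1(85.57) = 85.57

ξ = 85.6 mol/s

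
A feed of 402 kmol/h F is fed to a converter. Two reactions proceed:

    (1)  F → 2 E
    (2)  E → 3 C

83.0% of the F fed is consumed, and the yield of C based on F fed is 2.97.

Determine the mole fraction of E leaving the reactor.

0.176

Conversion of F: F consumed = 1ξ₁ = 0.83 × 402 → ξ₁ = 333.7 kmol/h.
Yield of C: 3ξ₂ / 402 = 2.97 → ξ₂ = 398 kmol/h.
Outlet amounts (n = n₀ + Σ ν·ξ):
  F: 402 − 1(333.7) = 68.34
  E: 0 + 2(333.7) − 1(398) = 269.3
  C: 0 + 3(398) = 1194
Total out = 1532 kmol/h; y_E = 269.3 / 1532 = 0.1759.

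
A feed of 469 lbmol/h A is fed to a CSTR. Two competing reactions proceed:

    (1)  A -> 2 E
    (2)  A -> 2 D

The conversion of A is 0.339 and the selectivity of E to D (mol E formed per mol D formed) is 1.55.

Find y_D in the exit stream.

Conversion of A: A consumed = 0.339 × 469 = 159 lbmol/h = 1ξ₁ + 1ξ₂.
Selectivity: 2ξ₁ / (2ξ₂) = 1.55 → ξ₁ = 1.55 ξ₂.
Substitute: (1·1.55 + 1) ξ₂ = 159 → ξ₂ = 62.35 lbmol/h, ξ₁ = 96.64 lbmol/h.
Outlet amounts (n = n₀ + Σ ν·ξ):
  A: 469 − 1(96.64) − 1(62.35) = 310
  E: 0 + 2(96.64) = 193.3
  D: 0 + 2(62.35) = 124.7
Total out = 628 lbmol/h; y_D = 124.7 / 628 = 0.1986.

0.199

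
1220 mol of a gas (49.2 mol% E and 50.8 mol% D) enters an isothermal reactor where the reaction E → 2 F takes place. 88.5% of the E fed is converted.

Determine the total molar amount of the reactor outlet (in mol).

1750 mol

E reacted = 0.885 × 600.2 = 531.2 mol; ν_E = −1, so ξ = 531.2/1 = 531.2 mol.
Outlet amounts (n = n₀ + ν ξ):
  E: 600.2 − 1(531.2) = 69.03
  F: 0 + 2(531.2) = 1062
  D: 619.8 (inert)
Total out = 69.03 + 1062 + 619.8 = 1751 mol.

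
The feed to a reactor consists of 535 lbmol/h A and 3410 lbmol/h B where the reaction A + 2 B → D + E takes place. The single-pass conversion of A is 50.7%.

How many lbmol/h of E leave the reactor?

A reacted = 0.507 × 535 = 271.2 lbmol/h; ν_A = −1, so ξ = 271.2/1 = 271.2 lbmol/h.
Outlet amounts (n = n₀ + ν ξ):
  A: 535 − 1(271.2) = 263.8
  B: 3410 − 2(271.2) = 2868
  D: 0 + 1(271.2) = 271.2
  E: 0 + 1(271.2) = 271.2

271 lbmol/h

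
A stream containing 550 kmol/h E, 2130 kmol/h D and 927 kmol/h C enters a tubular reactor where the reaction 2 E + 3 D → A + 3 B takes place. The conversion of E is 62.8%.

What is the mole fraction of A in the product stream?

E reacted = 0.628 × 550 = 345.4 kmol/h; ν_E = −2, so ξ = 345.4/2 = 172.7 kmol/h.
Outlet amounts (n = n₀ + ν ξ):
  E: 550 − 2(172.7) = 204.6
  D: 2130 − 3(172.7) = 1612
  A: 0 + 1(172.7) = 172.7
  B: 0 + 3(172.7) = 518.1
  C: 927 (inert)
Total out = 3434 kmol/h; y_A = 172.7 / 3434 = 0.05029.

0.0503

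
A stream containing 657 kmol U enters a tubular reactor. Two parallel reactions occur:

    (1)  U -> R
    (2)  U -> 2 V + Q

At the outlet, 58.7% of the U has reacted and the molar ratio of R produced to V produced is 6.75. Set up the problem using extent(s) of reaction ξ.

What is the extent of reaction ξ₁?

ξ₁ = 359 kmol

Conversion of U: U consumed = 0.587 × 657 = 385.7 kmol = 1ξ₁ + 1ξ₂.
Selectivity: 1ξ₁ / (2ξ₂) = 6.75 → ξ₁ = 13.5 ξ₂.
Substitute: (1·13.5 + 1) ξ₂ = 385.7 → ξ₂ = 26.6 kmol, ξ₁ = 359.1 kmol.
Outlet amounts (n = n₀ + Σ ν·ξ):
  U: 657 − 1(359.1) − 1(26.6) = 271.3
  R: 0 + 1(359.1) = 359.1
  V: 0 + 2(26.6) = 53.19
  Q: 0 + 1(26.6) = 26.6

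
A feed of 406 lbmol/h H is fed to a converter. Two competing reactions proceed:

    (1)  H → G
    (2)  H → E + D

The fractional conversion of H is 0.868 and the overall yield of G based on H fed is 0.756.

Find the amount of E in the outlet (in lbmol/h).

Yield of G: 1ξ₁ / 406 = 0.756 → ξ₁ = 306.9 lbmol/h.
Conversion of H: 1ξ₁ + 1ξ₂ = 0.868 × 406 = 352.4 → ξ₂ = 45.47 lbmol/h.
Outlet amounts (n = n₀ + Σ ν·ξ):
  H: 406 − 1(306.9) − 1(45.47) = 53.59
  G: 0 + 1(306.9) = 306.9
  E: 0 + 1(45.47) = 45.47
  D: 0 + 1(45.47) = 45.47

45.5 lbmol/h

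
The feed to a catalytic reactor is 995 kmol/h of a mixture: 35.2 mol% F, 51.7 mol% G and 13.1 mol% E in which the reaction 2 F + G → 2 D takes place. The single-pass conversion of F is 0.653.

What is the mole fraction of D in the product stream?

F reacted = 0.653 × 350.2 = 228.7 kmol/h; ν_F = −2, so ξ = 228.7/2 = 114.4 kmol/h.
Outlet amounts (n = n₀ + ν ξ):
  F: 350.2 − 2(114.4) = 121.5
  G: 514.4 − 1(114.4) = 400.1
  D: 0 + 2(114.4) = 228.7
  E: 130.3 (inert)
Total out = 880.6 kmol/h; y_D = 228.7 / 880.6 = 0.2597.

0.26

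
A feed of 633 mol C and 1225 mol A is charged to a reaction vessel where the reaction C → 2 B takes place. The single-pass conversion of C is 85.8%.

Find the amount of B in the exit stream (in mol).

1090 mol

C reacted = 0.858 × 633 = 543.1 mol; ν_C = −1, so ξ = 543.1/1 = 543.1 mol.
Outlet amounts (n = n₀ + ν ξ):
  C: 633 − 1(543.1) = 89.89
  B: 0 + 2(543.1) = 1086
  A: 1225 (inert)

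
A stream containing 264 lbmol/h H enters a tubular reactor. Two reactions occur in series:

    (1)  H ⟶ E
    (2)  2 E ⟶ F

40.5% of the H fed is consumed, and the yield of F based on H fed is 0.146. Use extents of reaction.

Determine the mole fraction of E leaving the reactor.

Conversion of H: H consumed = 1ξ₁ = 0.405 × 264 → ξ₁ = 106.9 lbmol/h.
Yield of F: 1ξ₂ / 264 = 0.146 → ξ₂ = 38.54 lbmol/h.
Outlet amounts (n = n₀ + Σ ν·ξ):
  H: 264 − 1(106.9) = 157.1
  E: 0 + 1(106.9) − 2(38.54) = 29.83
  F: 0 + 1(38.54) = 38.54
Total out = 225.5 lbmol/h; y_E = 29.83 / 225.5 = 0.1323.

0.132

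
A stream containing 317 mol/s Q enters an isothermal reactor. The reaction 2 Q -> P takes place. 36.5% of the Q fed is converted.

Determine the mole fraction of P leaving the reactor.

Q reacted = 0.365 × 317 = 115.7 mol/s; ν_Q = −2, so ξ = 115.7/2 = 57.85 mol/s.
Outlet amounts (n = n₀ + ν ξ):
  Q: 317 − 2(57.85) = 201.3
  P: 0 + 1(57.85) = 57.85
Total out = 259.1 mol/s; y_P = 57.85 / 259.1 = 0.2232.

0.223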